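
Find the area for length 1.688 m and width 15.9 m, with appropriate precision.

area = 1.688 m × 15.9 m = 26.8392 m².
1.688 has 4 significant figures; 15.9 has 3.
Division/multiplication keeps the fewest: 3 significant figures.
Rounded: 26.8 m².

26.8 m²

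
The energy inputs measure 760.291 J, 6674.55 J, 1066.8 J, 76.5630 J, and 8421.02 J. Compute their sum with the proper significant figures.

760.291 J + 6674.55 J + 1066.8 J + 76.5630 J + 8421.02 J = 16999.2240 J.
Addition/subtraction keeps the fewest decimal places: 760.291 → 3 decimal places, 6674.55 → 2 decimal places, 1066.8 → 1 decimal place, 76.5630 → 4 decimal places, 8421.02 → 2 decimal places; limit is 1.
Rounded to 1 decimal place: 16999.2 J.

16999.2 J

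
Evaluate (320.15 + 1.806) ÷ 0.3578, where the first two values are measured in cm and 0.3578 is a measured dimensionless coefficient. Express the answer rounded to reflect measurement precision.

320.15 cm + 1.806 cm = 321.956 cm; the sum is limited to 2 decimal places (5 s.f.).
Carrying full precision, 321.956 ÷ 0.3578 = 899.821129122… cm; 0.3578 has 4 s.f., so the result keeps min(5, 4) = 4 s.f.
Rounded to 4 significant figures: 899.8 cm.

899.8 cm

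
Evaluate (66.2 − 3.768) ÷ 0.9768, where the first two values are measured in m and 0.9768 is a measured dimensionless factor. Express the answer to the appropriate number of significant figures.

66.2 m − 3.768 m = 62.432 m; the difference is limited to 1 decimal place (3 s.f.).
Carrying full precision, 62.432 ÷ 0.9768 = 63.9148239148… m; 0.9768 has 4 s.f., so the result keeps min(3, 4) = 3 s.f.
Rounded to 3 significant figures: 63.9 m.

63.9 m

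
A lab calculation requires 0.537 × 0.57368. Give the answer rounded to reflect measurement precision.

0.537 × 0.57368 = 0.30806616
Multiplication/division keeps the fewest significant figures: 0.537 → 3 s.f., 0.57368 → 5 s.f.; limit is 3.
Rounded to 3 significant figures: 0.308.

0.308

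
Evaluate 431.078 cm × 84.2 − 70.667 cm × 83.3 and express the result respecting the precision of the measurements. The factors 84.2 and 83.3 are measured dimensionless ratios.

3.04 × 10^4 cm

431.078 × 84.2 = 36296.7676 → 3.63 × 10^4 cm (3 s.f., last digit at the 10^2 place).
70.667 × 83.3 = 5886.5611 → 5.89 × 10^3 cm (3 s.f., last digit at the 10^1 place).
Difference: 30410.2065 cm; keep the coarser place, 10^2.
Result: 3.04 × 10^4 cm.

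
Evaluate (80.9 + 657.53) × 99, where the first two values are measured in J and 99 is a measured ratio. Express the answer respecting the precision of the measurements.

80.9 J + 657.53 J = 738.43 J; the sum is limited to 1 decimal place (4 s.f.).
Carrying full precision, 738.43 × 99 = 73104.57 J; 99 has 2 s.f., so the result keeps min(4, 2) = 2 s.f.
Rounded to 2 significant figures: 7.3 × 10⁴ J.

7.3 × 10⁴ J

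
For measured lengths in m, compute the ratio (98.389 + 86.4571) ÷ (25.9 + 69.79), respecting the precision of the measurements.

1.93

98.389 + 86.4571 = 184.8461, limited to 3 d.p. → 6 s.f.; 25.9 + 69.79 = 95.69, limited to 1 d.p. → 3 s.f.
Carrying full precision, 184.8461 ÷ 95.69 = 1.93171804786…; keep min(6, 3) = 3 s.f.
Rounded to 3 significant figures: 1.93.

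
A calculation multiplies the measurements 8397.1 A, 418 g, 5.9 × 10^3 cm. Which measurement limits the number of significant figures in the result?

5.9 × 10^3 cm

8397.1 A → 5 s.f.; 418 g → 3 s.f.; 5.9 × 10^3 cm → 2 s.f.
The fewest is 2 significant figures, from 5.9 × 10^3 cm.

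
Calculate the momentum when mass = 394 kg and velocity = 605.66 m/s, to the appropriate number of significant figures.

momentum = 394 kg × 605.66 m/s = 238630.04 kg·m/s.
394 has 3 significant figures; 605.66 has 5.
Division/multiplication keeps the fewest: 3 significant figures.
Rounded: 2.39 × 10^5 kg·m/s.

2.39 × 10^5 kg·m/s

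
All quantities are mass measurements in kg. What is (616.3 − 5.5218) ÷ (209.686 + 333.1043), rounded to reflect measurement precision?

616.3 − 5.5218 = 610.7782, limited to 1 d.p. → 4 s.f.; 209.686 + 333.1043 = 542.7903, limited to 3 d.p. → 6 s.f.
Carrying full precision, 610.7782 ÷ 542.7903 = 1.12525629143…; keep min(4, 6) = 4 s.f.
Rounded to 4 significant figures: 1.125.

1.125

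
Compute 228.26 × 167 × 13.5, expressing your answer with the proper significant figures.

228.26 × 167 × 13.5 = 514612.17
Multiplication/division keeps the fewest significant figures: 228.26 → 5 s.f., 167 → 3 s.f., 13.5 → 3 s.f.; limit is 3.
Rounded to 3 significant figures: 5.15 × 10^5.

5.15 × 10^5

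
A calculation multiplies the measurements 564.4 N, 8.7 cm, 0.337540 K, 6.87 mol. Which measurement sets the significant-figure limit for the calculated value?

8.7 cm

564.4 N → 4 s.f.; 8.7 cm → 2 s.f.; 0.337540 K → 6 s.f.; 6.87 mol → 3 s.f.
The fewest is 2 significant figures, from 8.7 cm.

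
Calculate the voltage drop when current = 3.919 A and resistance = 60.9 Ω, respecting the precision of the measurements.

voltage drop = 3.919 A × 60.9 Ω = 238.6671 V.
3.919 has 4 significant figures; 60.9 has 3.
Division/multiplication keeps the fewest: 3 significant figures.
Rounded: 239 V.

239 V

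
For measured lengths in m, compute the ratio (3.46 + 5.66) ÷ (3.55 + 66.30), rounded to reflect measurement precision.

3.46 + 5.66 = 9.12, limited to 2 d.p. → 3 s.f.; 3.55 + 66.30 = 69.85, limited to 2 d.p. → 4 s.f.
Carrying full precision, 9.12 ÷ 69.85 = 0.130565497495…; keep min(3, 4) = 3 s.f.
Rounded to 3 significant figures: 0.131.

0.131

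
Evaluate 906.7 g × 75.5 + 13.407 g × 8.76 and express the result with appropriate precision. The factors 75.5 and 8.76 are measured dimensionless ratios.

6.86 × 10⁴ g

906.7 × 75.5 = 68455.85 → 6.85 × 10⁴ g (3 s.f., last digit at the 10^2 place).
13.407 × 8.76 = 117.44532 → 117 g (3 s.f., last digit at the 10^0 place).
Sum: 68573.29532 g; keep the coarser place, 10^2.
Result: 6.86 × 10⁴ g.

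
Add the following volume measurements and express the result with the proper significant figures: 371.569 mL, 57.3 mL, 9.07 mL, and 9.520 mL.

371.569 mL + 57.3 mL + 9.07 mL + 9.520 mL = 447.459 mL.
Addition/subtraction keeps the fewest decimal places: 371.569 → 3 decimal places, 57.3 → 1 decimal place, 9.07 → 2 decimal places, 9.520 → 3 decimal places; limit is 1.
Rounded to 1 decimal place: 447.5 mL.

447.5 mL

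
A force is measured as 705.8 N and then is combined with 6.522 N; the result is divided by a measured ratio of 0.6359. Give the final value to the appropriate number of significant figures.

705.8 N + 6.522 N = 712.322 N; the sum is limited to 1 decimal place (4 s.f.).
Carrying full precision, 712.322 ÷ 0.6359 = 1120.17927347… N; 0.6359 has 4 s.f., so the result keeps min(4, 4) = 4 s.f.
Rounded to 4 significant figures: 1120. N.

1120. N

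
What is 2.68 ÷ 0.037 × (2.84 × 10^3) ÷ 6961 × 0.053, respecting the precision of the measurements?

2.68 ÷ 0.037 × (2.84 × 10^3) ÷ 6961 × 0.053 = 1.56623038784…
Multiplication/division keeps the fewest significant figures: 2.68 → 3 s.f., 0.037 → 2 s.f., 2.84 × 10^3 → 3 s.f., 6961 → 4 s.f., 0.053 → 2 s.f.; limit is 2.
Rounded to 2 significant figures: 1.6.

1.6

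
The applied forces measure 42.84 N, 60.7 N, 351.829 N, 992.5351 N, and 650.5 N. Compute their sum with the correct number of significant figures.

2098.4 N

42.84 N + 60.7 N + 351.829 N + 992.5351 N + 650.5 N = 2098.4041 N.
Addition/subtraction keeps the fewest decimal places: 42.84 → 2 decimal places, 60.7 → 1 decimal place, 351.829 → 3 decimal places, 992.5351 → 4 decimal places, 650.5 → 1 decimal place; limit is 1.
Rounded to 1 decimal place: 2098.4 N.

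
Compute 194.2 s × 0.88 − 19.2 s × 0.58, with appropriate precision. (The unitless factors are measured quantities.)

1.6 × 10² s

194.2 × 0.88 = 170.896 → 1.7 × 10² s (2 s.f., last digit at the 10^1 place).
19.2 × 0.58 = 11.136 → 11 s (2 s.f., last digit at the 10^0 place).
Difference: 159.76 s; keep the coarser place, 10^1.
Result: 1.6 × 10² s.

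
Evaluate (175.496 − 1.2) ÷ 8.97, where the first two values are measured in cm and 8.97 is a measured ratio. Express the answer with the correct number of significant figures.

19.4 cm

175.496 cm − 1.2 cm = 174.296 cm; the difference is limited to 1 decimal place (4 s.f.).
Carrying full precision, 174.296 ÷ 8.97 = 19.4309921962… cm; 8.97 has 3 s.f., so the result keeps min(4, 3) = 3 s.f.
Rounded to 3 significant figures: 19.4 cm.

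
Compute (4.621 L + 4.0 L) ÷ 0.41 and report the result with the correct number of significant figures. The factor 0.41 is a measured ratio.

21 L

4.621 L + 4.0 L = 8.621 L; the sum is limited to 1 decimal place (2 s.f.).
Carrying full precision, 8.621 ÷ 0.41 = 21.0268292683… L; 0.41 has 2 s.f., so the result keeps min(2, 2) = 2 s.f.
Rounded to 2 significant figures: 21 L.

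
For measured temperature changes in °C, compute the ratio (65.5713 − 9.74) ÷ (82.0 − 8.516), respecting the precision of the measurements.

0.760

65.5713 − 9.74 = 55.8313, limited to 2 d.p. → 4 s.f.; 82.0 − 8.516 = 73.484, limited to 1 d.p. → 3 s.f.
Carrying full precision, 55.8313 ÷ 73.484 = 0.759774916989…; keep min(4, 3) = 3 s.f.
Rounded to 3 significant figures: 0.760.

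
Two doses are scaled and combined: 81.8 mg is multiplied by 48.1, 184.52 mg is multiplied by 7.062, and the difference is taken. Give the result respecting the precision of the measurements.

2.63 × 10³ mg

81.8 × 48.1 = 3934.58 → 3.93 × 10³ mg (3 s.f., last digit at the 10^1 place).
184.52 × 7.062 = 1303.08024 → 1303 mg (4 s.f., last digit at the 10^0 place).
Difference: 2631.49976 mg; keep the coarser place, 10^1.
Result: 2.63 × 10³ mg.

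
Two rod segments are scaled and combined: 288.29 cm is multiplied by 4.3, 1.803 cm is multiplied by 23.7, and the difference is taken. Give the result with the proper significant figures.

288.29 × 4.3 = 1239.647 → 1.2 × 10^3 cm (2 s.f., last digit at the 10^2 place).
1.803 × 23.7 = 42.7311 → 42.7 cm (3 s.f., last digit at the 10^-1 place).
Difference: 1196.9159 cm; keep the coarser place, 10^2.
Result: 1.2 × 10^3 cm.

1.2 × 10^3 cm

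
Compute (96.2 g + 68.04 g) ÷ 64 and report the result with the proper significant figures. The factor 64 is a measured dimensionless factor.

96.2 g + 68.04 g = 164.24 g; the sum is limited to 1 decimal place (4 s.f.).
Carrying full precision, 164.24 ÷ 64 = 2.56625 g; 64 has 2 s.f., so the result keeps min(4, 2) = 2 s.f.
Rounded to 2 significant figures: 2.6 g.

2.6 g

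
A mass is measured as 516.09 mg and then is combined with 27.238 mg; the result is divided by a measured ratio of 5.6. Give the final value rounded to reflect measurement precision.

97 mg

516.09 mg + 27.238 mg = 543.328 mg; the sum is limited to 2 decimal places (5 s.f.).
Carrying full precision, 543.328 ÷ 5.6 = 97.0228571429… mg; 5.6 has 2 s.f., so the result keeps min(5, 2) = 2 s.f.
Rounded to 2 significant figures: 97 mg.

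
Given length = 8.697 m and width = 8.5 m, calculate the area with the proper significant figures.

area = 8.697 m × 8.5 m = 73.9245 m².
8.697 has 4 significant figures; 8.5 has 2.
Division/multiplication keeps the fewest: 2 significant figures.
Rounded: 74 m².

74 m²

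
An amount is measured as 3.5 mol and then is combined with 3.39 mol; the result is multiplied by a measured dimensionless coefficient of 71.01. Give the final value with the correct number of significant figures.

4.9 × 10² mol

3.5 mol + 3.39 mol = 6.89 mol; the sum is limited to 1 decimal place (2 s.f.).
Carrying full precision, 6.89 × 71.01 = 489.2589 mol; 71.01 has 4 s.f., so the result keeps min(2, 4) = 2 s.f.
Rounded to 2 significant figures: 4.9 × 10² mol.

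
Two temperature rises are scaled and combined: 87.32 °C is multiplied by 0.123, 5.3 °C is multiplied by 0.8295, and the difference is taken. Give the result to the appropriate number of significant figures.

87.32 × 0.123 = 10.74036 → 10.7 °C (3 s.f., last digit at the 10^-1 place).
5.3 × 0.8295 = 4.39635 → 4.4 °C (2 s.f., last digit at the 10^-1 place).
Difference: 6.34401 °C; keep the coarser place, 10^-1.
Result: 6.3 °C.

6.3 °C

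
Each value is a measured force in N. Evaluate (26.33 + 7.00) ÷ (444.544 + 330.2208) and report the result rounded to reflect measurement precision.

0.04302

26.33 + 7.00 = 33.33, limited to 2 d.p. → 4 s.f.; 444.544 + 330.2208 = 774.7648, limited to 3 d.p. → 6 s.f.
Carrying full precision, 33.33 ÷ 774.7648 = 0.0430195073395…; keep min(4, 6) = 4 s.f.
Rounded to 4 significant figures: 0.04302.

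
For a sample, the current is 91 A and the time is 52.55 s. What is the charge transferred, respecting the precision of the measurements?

4.8 × 10³ C

charge transferred = 91 A × 52.55 s = 4782.05 C.
91 has 2 significant figures; 52.55 has 4.
Division/multiplication keeps the fewest: 2 significant figures.
Rounded: 4.8 × 10³ C.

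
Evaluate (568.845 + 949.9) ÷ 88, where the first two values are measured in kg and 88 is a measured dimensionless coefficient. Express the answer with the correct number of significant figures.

17 kg

568.845 kg + 949.9 kg = 1518.745 kg; the sum is limited to 1 decimal place (5 s.f.).
Carrying full precision, 1518.745 ÷ 88 = 17.2584659091… kg; 88 has 2 s.f., so the result keeps min(5, 2) = 2 s.f.
Rounded to 2 significant figures: 17 kg.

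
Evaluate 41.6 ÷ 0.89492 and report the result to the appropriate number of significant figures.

41.6 ÷ 0.89492 = 46.4846019756…
Multiplication/division keeps the fewest significant figures: 41.6 → 3 s.f., 0.89492 → 5 s.f.; limit is 3.
Rounded to 3 significant figures: 46.5.

46.5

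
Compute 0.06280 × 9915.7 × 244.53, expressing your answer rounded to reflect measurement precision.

1.523 × 10⁵

0.06280 × 9915.7 × 244.53 = 152270.288399…
Multiplication/division keeps the fewest significant figures: 0.06280 → 4 s.f., 9915.7 → 5 s.f., 244.53 → 5 s.f.; limit is 4.
Rounded to 4 significant figures: 1.523 × 10⁵.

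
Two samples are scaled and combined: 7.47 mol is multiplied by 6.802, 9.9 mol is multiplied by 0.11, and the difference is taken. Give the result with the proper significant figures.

7.47 × 6.802 = 50.81094 → 50.8 mol (3 s.f., last digit at the 10^-1 place).
9.9 × 0.11 = 1.089 → 1.1 mol (2 s.f., last digit at the 10^-1 place).
Difference: 49.72194 mol; keep the coarser place, 10^-1.
Result: 49.7 mol.

49.7 mol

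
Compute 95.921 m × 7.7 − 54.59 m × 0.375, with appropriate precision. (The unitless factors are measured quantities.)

7.2 × 10^2 m

95.921 × 7.7 = 738.5917 → 7.4 × 10^2 m (2 s.f., last digit at the 10^1 place).
54.59 × 0.375 = 20.47125 → 20.5 m (3 s.f., last digit at the 10^-1 place).
Difference: 718.12045 m; keep the coarser place, 10^1.
Result: 7.2 × 10^2 m.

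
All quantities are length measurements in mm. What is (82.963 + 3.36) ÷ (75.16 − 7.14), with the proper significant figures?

82.963 + 3.36 = 86.323, limited to 2 d.p. → 4 s.f.; 75.16 − 7.14 = 68.02, limited to 2 d.p. → 4 s.f.
Carrying full precision, 86.323 ÷ 68.02 = 1.26908262276…; keep min(4, 4) = 4 s.f.
Rounded to 4 significant figures: 1.269.

1.269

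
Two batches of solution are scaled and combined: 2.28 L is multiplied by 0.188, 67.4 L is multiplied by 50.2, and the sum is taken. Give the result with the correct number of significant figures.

2.28 × 0.188 = 0.42864 → 0.429 L (3 s.f., last digit at the 10^-3 place).
67.4 × 50.2 = 3383.48 → 3.38 × 10³ L (3 s.f., last digit at the 10^1 place).
Sum: 3383.90864 L; keep the coarser place, 10^1.
Result: 3.38 × 10³ L.

3.38 × 10³ L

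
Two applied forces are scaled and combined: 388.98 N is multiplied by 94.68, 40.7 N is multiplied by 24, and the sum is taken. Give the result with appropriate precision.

3.781 × 10⁴ N

388.98 × 94.68 = 36828.6264 → 3.683 × 10⁴ N (4 s.f., last digit at the 10^1 place).
40.7 × 24 = 976.8 → 9.8 × 10² N (2 s.f., last digit at the 10^1 place).
Sum: 37805.4264 N; keep the coarser place, 10^1.
Result: 3.781 × 10⁴ N.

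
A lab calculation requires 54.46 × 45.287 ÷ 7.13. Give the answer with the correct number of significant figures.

54.46 × 45.287 ÷ 7.13 = 345.90883871…
Multiplication/division keeps the fewest significant figures: 54.46 → 4 s.f., 45.287 → 5 s.f., 7.13 → 3 s.f.; limit is 3.
Rounded to 3 significant figures: 346.

346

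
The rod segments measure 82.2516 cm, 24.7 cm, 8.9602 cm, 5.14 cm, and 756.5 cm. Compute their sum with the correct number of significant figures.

82.2516 cm + 24.7 cm + 8.9602 cm + 5.14 cm + 756.5 cm = 877.5518 cm.
Addition/subtraction keeps the fewest decimal places: 82.2516 → 4 decimal places, 24.7 → 1 decimal place, 8.9602 → 4 decimal places, 5.14 → 2 decimal places, 756.5 → 1 decimal place; limit is 1.
Rounded to 1 decimal place: 877.6 cm.

877.6 cm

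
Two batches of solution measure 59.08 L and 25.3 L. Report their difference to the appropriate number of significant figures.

59.08 L − 25.3 L = 33.78 L.
Addition/subtraction keeps the fewest decimal places: 59.08 → 2 decimal places, 25.3 → 1 decimal place; limit is 1.
Rounded to 1 decimal place: 33.8 L.

33.8 L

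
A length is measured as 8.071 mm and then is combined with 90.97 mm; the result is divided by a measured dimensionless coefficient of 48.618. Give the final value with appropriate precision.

2.037 mm

8.071 mm + 90.97 mm = 99.041 mm; the sum is limited to 2 decimal places (4 s.f.).
Carrying full precision, 99.041 ÷ 48.618 = 2.03712616726… mm; 48.618 has 5 s.f., so the result keeps min(4, 5) = 4 s.f.
Rounded to 4 significant figures: 2.037 mm.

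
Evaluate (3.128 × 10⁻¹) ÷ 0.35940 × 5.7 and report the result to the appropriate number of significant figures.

(3.128 × 10⁻¹) ÷ 0.35940 × 5.7 = 4.96093489149…
Multiplication/division keeps the fewest significant figures: 3.128 × 10⁻¹ → 4 s.f., 0.35940 → 5 s.f., 5.7 → 2 s.f.; limit is 2.
Rounded to 2 significant figures: 5.0.

5.0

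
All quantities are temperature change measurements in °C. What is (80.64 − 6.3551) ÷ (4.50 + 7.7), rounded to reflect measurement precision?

6.09

80.64 − 6.3551 = 74.2849, limited to 2 d.p. → 4 s.f.; 4.50 + 7.7 = 12.20, limited to 1 d.p. → 3 s.f.
Carrying full precision, 74.2849 ÷ 12.20 = 6.08892622951…; keep min(4, 3) = 3 s.f.
Rounded to 3 significant figures: 6.09.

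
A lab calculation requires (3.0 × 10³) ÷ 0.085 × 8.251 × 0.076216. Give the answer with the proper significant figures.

(3.0 × 10³) ÷ 0.085 × 8.251 × 0.076216 = 22194.9958588…
Multiplication/division keeps the fewest significant figures: 3.0 × 10³ → 2 s.f., 0.085 → 2 s.f., 8.251 → 4 s.f., 0.076216 → 5 s.f.; limit is 2.
Rounded to 2 significant figures: 2.2 × 10⁴.

2.2 × 10⁴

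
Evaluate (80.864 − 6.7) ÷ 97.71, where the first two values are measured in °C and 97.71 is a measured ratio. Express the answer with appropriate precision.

80.864 °C − 6.7 °C = 74.164 °C; the difference is limited to 1 decimal place (3 s.f.).
Carrying full precision, 74.164 ÷ 97.71 = 0.759021594514… °C; 97.71 has 4 s.f., so the result keeps min(3, 4) = 3 s.f.
Rounded to 3 significant figures: 0.759 °C.

0.759 °C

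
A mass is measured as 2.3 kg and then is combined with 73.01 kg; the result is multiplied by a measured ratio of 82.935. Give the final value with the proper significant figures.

2.3 kg + 73.01 kg = 75.31 kg; the sum is limited to 1 decimal place (3 s.f.).
Carrying full precision, 75.31 × 82.935 = 6245.83485 kg; 82.935 has 5 s.f., so the result keeps min(3, 5) = 3 s.f.
Rounded to 3 significant figures: 6.25 × 10^3 kg.

6.25 × 10^3 kg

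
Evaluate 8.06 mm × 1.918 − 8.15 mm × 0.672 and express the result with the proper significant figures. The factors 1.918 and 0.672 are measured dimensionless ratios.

10.0 mm

8.06 × 1.918 = 15.45908 → 15.5 mm (3 s.f., last digit at the 10^-1 place).
8.15 × 0.672 = 5.4768 → 5.48 mm (3 s.f., last digit at the 10^-2 place).
Difference: 9.98228 mm; keep the coarser place, 10^-1.
Result: 10.0 mm.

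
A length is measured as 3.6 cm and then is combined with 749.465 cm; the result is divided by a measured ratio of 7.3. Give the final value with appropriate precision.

3.6 cm + 749.465 cm = 753.065 cm; the sum is limited to 1 decimal place (4 s.f.).
Carrying full precision, 753.065 ÷ 7.3 = 103.159589041… cm; 7.3 has 2 s.f., so the result keeps min(4, 2) = 2 s.f.
Rounded to 2 significant figures: 1.0 × 10² cm.

1.0 × 10² cm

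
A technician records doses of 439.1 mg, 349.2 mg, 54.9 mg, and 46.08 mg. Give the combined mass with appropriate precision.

889.3 mg

439.1 mg + 349.2 mg + 54.9 mg + 46.08 mg = 889.28 mg.
Addition/subtraction keeps the fewest decimal places: 439.1 → 1 decimal place, 349.2 → 1 decimal place, 54.9 → 1 decimal place, 46.08 → 2 decimal places; limit is 1.
Rounded to 1 decimal place: 889.3 mg.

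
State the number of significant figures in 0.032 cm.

0.032: leading zeros are not significant.

2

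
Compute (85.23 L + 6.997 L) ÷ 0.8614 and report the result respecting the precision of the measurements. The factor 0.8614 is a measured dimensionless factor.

107.1 L

85.23 L + 6.997 L = 92.227 L; the sum is limited to 2 decimal places (4 s.f.).
Carrying full precision, 92.227 ÷ 0.8614 = 107.066403529… L; 0.8614 has 4 s.f., so the result keeps min(4, 4) = 4 s.f.
Rounded to 4 significant figures: 107.1 L.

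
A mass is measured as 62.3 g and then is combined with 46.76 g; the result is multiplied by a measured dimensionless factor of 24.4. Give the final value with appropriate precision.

62.3 g + 46.76 g = 109.06 g; the sum is limited to 1 decimal place (4 s.f.).
Carrying full precision, 109.06 × 24.4 = 2661.064 g; 24.4 has 3 s.f., so the result keeps min(4, 3) = 3 s.f.
Rounded to 3 significant figures: 2.66 × 10³ g.

2.66 × 10³ g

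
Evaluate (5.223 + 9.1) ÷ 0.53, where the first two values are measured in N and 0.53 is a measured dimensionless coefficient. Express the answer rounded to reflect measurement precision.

5.223 N + 9.1 N = 14.323 N; the sum is limited to 1 decimal place (3 s.f.).
Carrying full precision, 14.323 ÷ 0.53 = 27.0245283019… N; 0.53 has 2 s.f., so the result keeps min(3, 2) = 2 s.f.
Rounded to 2 significant figures: 27 N.

27 N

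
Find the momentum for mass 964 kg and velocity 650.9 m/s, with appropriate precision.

momentum = 964 kg × 650.9 m/s = 627467.6 kg·m/s.
964 has 3 significant figures; 650.9 has 4.
Division/multiplication keeps the fewest: 3 significant figures.
Rounded: 6.27 × 10^5 kg·m/s.

6.27 × 10^5 kg·m/s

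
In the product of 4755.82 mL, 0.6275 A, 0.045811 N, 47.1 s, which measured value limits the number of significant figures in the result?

4755.82 mL → 6 s.f.; 0.6275 A → 4 s.f.; 0.045811 N → 5 s.f.; 47.1 s → 3 s.f.
The fewest is 3 significant figures, from 47.1 s.

47.1 s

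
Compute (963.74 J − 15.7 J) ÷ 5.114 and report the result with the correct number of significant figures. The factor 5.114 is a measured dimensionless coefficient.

963.74 J − 15.7 J = 948.04 J; the difference is limited to 1 decimal place (4 s.f.).
Carrying full precision, 948.04 ÷ 5.114 = 185.381306218… J; 5.114 has 4 s.f., so the result keeps min(4, 4) = 4 s.f.
Rounded to 4 significant figures: 185.4 J.

185.4 J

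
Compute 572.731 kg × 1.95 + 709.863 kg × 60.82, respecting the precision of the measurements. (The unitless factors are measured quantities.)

4.429 × 10⁴ kg

572.731 × 1.95 = 1116.82545 → 1.12 × 10³ kg (3 s.f., last digit at the 10^1 place).
709.863 × 60.82 = 43173.86766 → 4.317 × 10⁴ kg (4 s.f., last digit at the 10^1 place).
Sum: 44290.69311 kg; keep the coarser place, 10^1.
Result: 4.429 × 10⁴ kg.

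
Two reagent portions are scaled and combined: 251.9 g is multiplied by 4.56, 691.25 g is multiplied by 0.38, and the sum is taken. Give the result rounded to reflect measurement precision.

1.41 × 10³ g

251.9 × 4.56 = 1148.664 → 1.15 × 10³ g (3 s.f., last digit at the 10^1 place).
691.25 × 0.38 = 262.675 → 2.6 × 10² g (2 s.f., last digit at the 10^1 place).
Sum: 1411.339 g; keep the coarser place, 10^1.
Result: 1.41 × 10³ g.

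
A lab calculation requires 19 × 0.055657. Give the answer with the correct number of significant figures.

19 × 0.055657 = 1.057483
Multiplication/division keeps the fewest significant figures: 19 → 2 s.f., 0.055657 → 5 s.f.; limit is 2.
Rounded to 2 significant figures: 1.1.

1.1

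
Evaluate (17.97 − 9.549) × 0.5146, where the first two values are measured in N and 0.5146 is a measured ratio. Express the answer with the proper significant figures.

4.33 N

17.97 N − 9.549 N = 8.421 N; the difference is limited to 2 decimal places (3 s.f.).
Carrying full precision, 8.421 × 0.5146 = 4.3334466 N; 0.5146 has 4 s.f., so the result keeps min(3, 4) = 3 s.f.
Rounded to 3 significant figures: 4.33 N.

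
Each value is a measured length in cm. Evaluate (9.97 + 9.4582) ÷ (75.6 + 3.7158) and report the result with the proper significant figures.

9.97 + 9.4582 = 19.4282, limited to 2 d.p. → 4 s.f.; 75.6 + 3.7158 = 79.3158, limited to 1 d.p. → 3 s.f.
Carrying full precision, 19.4282 ÷ 79.3158 = 0.244947412748…; keep min(4, 3) = 3 s.f.
Rounded to 3 significant figures: 0.245.

0.245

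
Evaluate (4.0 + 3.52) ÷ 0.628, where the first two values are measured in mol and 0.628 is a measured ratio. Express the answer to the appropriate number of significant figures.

4.0 mol + 3.52 mol = 7.52 mol; the sum is limited to 1 decimal place (2 s.f.).
Carrying full precision, 7.52 ÷ 0.628 = 11.974522293… mol; 0.628 has 3 s.f., so the result keeps min(2, 3) = 2 s.f.
Rounded to 2 significant figures: 12 mol.

12 mol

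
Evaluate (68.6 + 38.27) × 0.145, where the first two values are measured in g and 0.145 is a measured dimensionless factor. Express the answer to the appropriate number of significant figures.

68.6 g + 38.27 g = 106.87 g; the sum is limited to 1 decimal place (4 s.f.).
Carrying full precision, 106.87 × 0.145 = 15.49615 g; 0.145 has 3 s.f., so the result keeps min(4, 3) = 3 s.f.
Rounded to 3 significant figures: 15.5 g.

15.5 g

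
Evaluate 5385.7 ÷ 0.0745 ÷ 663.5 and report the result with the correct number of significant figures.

109

5385.7 ÷ 0.0745 ÷ 663.5 = 108.954446372…
Multiplication/division keeps the fewest significant figures: 5385.7 → 5 s.f., 0.0745 → 3 s.f., 663.5 → 4 s.f.; limit is 3.
Rounded to 3 significant figures: 109.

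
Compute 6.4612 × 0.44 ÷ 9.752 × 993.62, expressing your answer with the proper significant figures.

2.9 × 10²

6.4612 × 0.44 ÷ 9.752 × 993.62 = 289.662645546…
Multiplication/division keeps the fewest significant figures: 6.4612 → 5 s.f., 0.44 → 2 s.f., 9.752 → 4 s.f., 993.62 → 5 s.f.; limit is 2.
Rounded to 2 significant figures: 2.9 × 10².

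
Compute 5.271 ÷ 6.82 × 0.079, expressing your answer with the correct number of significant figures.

5.271 ÷ 6.82 × 0.079 = 0.0610570381232…
Multiplication/division keeps the fewest significant figures: 5.271 → 4 s.f., 6.82 → 3 s.f., 0.079 → 2 s.f.; limit is 2.
Rounded to 2 significant figures: 0.061.

0.061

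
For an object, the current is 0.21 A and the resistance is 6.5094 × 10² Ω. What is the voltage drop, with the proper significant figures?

voltage drop = 0.21 A × 6.5094 × 10² Ω = 136.6974 V.
0.21 has 2 significant figures; 6.5094 × 10² has 5.
Division/multiplication keeps the fewest: 2 significant figures.
Rounded: 1.4 × 10² V.

1.4 × 10² V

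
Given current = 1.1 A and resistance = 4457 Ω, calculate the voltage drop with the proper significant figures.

4.9 × 10³ V

voltage drop = 1.1 A × 4457 Ω = 4902.7 V.
1.1 has 2 significant figures; 4457 has 4.
Division/multiplication keeps the fewest: 2 significant figures.
Rounded: 4.9 × 10³ V.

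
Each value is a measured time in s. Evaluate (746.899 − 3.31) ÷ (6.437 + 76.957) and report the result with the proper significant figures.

746.899 − 3.31 = 743.589, limited to 2 d.p. → 5 s.f.; 6.437 + 76.957 = 83.394, limited to 3 d.p. → 5 s.f.
Carrying full precision, 743.589 ÷ 83.394 = 8.91657673214…; keep min(5, 5) = 5 s.f.
Rounded to 5 significant figures: 8.9166.

8.9166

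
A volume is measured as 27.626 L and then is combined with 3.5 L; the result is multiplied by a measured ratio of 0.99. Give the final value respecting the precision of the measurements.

31 L

27.626 L + 3.5 L = 31.126 L; the sum is limited to 1 decimal place (3 s.f.).
Carrying full precision, 31.126 × 0.99 = 30.81474 L; 0.99 has 2 s.f., so the result keeps min(3, 2) = 2 s.f.
Rounded to 2 significant figures: 31 L.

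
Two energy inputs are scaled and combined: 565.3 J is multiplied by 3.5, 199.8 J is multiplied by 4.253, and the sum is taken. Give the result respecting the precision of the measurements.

565.3 × 3.5 = 1978.55 → 2.0 × 10^3 J (2 s.f., last digit at the 10^2 place).
199.8 × 4.253 = 849.7494 → 849.7 J (4 s.f., last digit at the 10^-1 place).
Sum: 2828.2994 J; keep the coarser place, 10^2.
Result: 2.8 × 10^3 J.

2.8 × 10^3 J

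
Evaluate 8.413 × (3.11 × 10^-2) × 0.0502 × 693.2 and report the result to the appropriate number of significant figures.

8.413 × (3.11 × 10^-2) × 0.0502 × 693.2 = 9.10486580375…
Multiplication/division keeps the fewest significant figures: 8.413 → 4 s.f., 3.11 × 10^-2 → 3 s.f., 0.0502 → 3 s.f., 693.2 → 4 s.f.; limit is 3.
Rounded to 3 significant figures: 9.10.

9.10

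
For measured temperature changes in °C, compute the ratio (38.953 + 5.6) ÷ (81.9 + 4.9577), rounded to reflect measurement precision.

0.513

38.953 + 5.6 = 44.553, limited to 1 d.p. → 3 s.f.; 81.9 + 4.9577 = 86.8577, limited to 1 d.p. → 3 s.f.
Carrying full precision, 44.553 ÷ 86.8577 = 0.512942433428…; keep min(3, 3) = 3 s.f.
Rounded to 3 significant figures: 0.513.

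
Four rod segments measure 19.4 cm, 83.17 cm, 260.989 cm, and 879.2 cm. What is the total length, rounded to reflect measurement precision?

1242.8 cm

19.4 cm + 83.17 cm + 260.989 cm + 879.2 cm = 1242.759 cm.
Addition/subtraction keeps the fewest decimal places: 19.4 → 1 decimal place, 83.17 → 2 decimal places, 260.989 → 3 decimal places, 879.2 → 1 decimal place; limit is 1.
Rounded to 1 decimal place: 1242.8 cm.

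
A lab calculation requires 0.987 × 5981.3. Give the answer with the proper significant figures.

0.987 × 5981.3 = 5903.5431
Multiplication/division keeps the fewest significant figures: 0.987 → 3 s.f., 5981.3 → 5 s.f.; limit is 3.
Rounded to 3 significant figures: 5.90 × 10³.

5.90 × 10³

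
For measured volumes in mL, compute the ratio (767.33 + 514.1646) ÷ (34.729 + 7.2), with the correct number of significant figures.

767.33 + 514.1646 = 1281.4946, limited to 2 d.p. → 6 s.f.; 34.729 + 7.2 = 41.929, limited to 1 d.p. → 3 s.f.
Carrying full precision, 1281.4946 ÷ 41.929 = 30.5634429631…; keep min(6, 3) = 3 s.f.
Rounded to 3 significant figures: 30.6.

30.6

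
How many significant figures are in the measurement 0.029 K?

0.029: leading zeros are not significant.

2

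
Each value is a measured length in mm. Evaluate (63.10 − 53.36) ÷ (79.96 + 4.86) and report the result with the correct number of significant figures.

1.15 × 10⁻¹

63.10 − 53.36 = 9.74, limited to 2 d.p. → 3 s.f.; 79.96 + 4.86 = 84.82, limited to 2 d.p. → 4 s.f.
Carrying full precision, 9.74 ÷ 84.82 = 0.114831407687…; keep min(3, 4) = 3 s.f.
Rounded to 3 significant figures: 1.15 × 10⁻¹.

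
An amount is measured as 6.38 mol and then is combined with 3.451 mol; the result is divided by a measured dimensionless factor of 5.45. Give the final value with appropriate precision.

6.38 mol + 3.451 mol = 9.831 mol; the sum is limited to 2 decimal places (3 s.f.).
Carrying full precision, 9.831 ÷ 5.45 = 1.80385321101… mol; 5.45 has 3 s.f., so the result keeps min(3, 3) = 3 s.f.
Rounded to 3 significant figures: 1.80 mol.

1.80 mol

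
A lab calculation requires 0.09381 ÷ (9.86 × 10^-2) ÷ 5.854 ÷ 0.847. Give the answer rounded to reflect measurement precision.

0.09381 ÷ (9.86 × 10^-2) ÷ 5.854 ÷ 0.847 = 0.191882820069…
Multiplication/division keeps the fewest significant figures: 0.09381 → 4 s.f., 9.86 × 10^-2 → 3 s.f., 5.854 → 4 s.f., 0.847 → 3 s.f.; limit is 3.
Rounded to 3 significant figures: 0.192.

0.192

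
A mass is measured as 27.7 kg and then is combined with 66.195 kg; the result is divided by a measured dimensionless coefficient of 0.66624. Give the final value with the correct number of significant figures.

27.7 kg + 66.195 kg = 93.895 kg; the sum is limited to 1 decimal place (3 s.f.).
Carrying full precision, 93.895 ÷ 0.66624 = 140.932696926… kg; 0.66624 has 5 s.f., so the result keeps min(3, 5) = 3 s.f.
Rounded to 3 significant figures: 141 kg.

141 kg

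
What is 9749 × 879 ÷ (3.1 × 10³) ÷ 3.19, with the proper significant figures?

9749 × 879 ÷ (3.1 × 10³) ÷ 3.19 = 866.555870159…
Multiplication/division keeps the fewest significant figures: 9749 → 4 s.f., 879 → 3 s.f., 3.1 × 10³ → 2 s.f., 3.19 → 3 s.f.; limit is 2.
Rounded to 2 significant figures: 8.7 × 10².

8.7 × 10²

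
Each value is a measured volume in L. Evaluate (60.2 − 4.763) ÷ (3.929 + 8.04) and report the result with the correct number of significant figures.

4.63

60.2 − 4.763 = 55.437, limited to 1 d.p. → 3 s.f.; 3.929 + 8.04 = 11.969, limited to 2 d.p. → 4 s.f.
Carrying full precision, 55.437 ÷ 11.969 = 4.63171526443…; keep min(3, 4) = 3 s.f.
Rounded to 3 significant figures: 4.63.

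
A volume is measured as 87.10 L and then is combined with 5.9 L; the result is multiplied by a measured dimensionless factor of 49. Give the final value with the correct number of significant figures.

87.10 L + 5.9 L = 93.00 L; the sum is limited to 1 decimal place (3 s.f.).
Carrying full precision, 93.00 × 49 = 4557 L; 49 has 2 s.f., so the result keeps min(3, 2) = 2 s.f.
Rounded to 2 significant figures: 4.6 × 10^3 L.

4.6 × 10^3 L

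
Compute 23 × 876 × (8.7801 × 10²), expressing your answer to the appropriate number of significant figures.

23 × 876 × (8.7801 × 10²) = 17690145.48
Multiplication/division keeps the fewest significant figures: 23 → 2 s.f., 876 → 3 s.f., 8.7801 × 10² → 5 s.f.; limit is 2.
Rounded to 2 significant figures: 1.8 × 10⁷.

1.8 × 10⁷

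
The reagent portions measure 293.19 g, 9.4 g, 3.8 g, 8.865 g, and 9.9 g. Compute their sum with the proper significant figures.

325.2 g

293.19 g + 9.4 g + 3.8 g + 8.865 g + 9.9 g = 325.155 g.
Addition/subtraction keeps the fewest decimal places: 293.19 → 2 decimal places, 9.4 → 1 decimal place, 3.8 → 1 decimal place, 8.865 → 3 decimal places, 9.9 → 1 decimal place; limit is 1.
Rounded to 1 decimal place: 325.2 g.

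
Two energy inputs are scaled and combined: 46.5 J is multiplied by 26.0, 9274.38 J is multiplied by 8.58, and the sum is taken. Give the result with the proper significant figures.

46.5 × 26.0 = 1209 → 1.21 × 10³ J (3 s.f., last digit at the 10^1 place).
9274.38 × 8.58 = 79574.1804 → 7.96 × 10⁴ J (3 s.f., last digit at the 10^2 place).
Sum: 80783.1804 J; keep the coarser place, 10^2.
Result: 8.08 × 10⁴ J.

8.08 × 10⁴ J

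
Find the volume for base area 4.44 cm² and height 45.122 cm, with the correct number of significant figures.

volume = 4.44 cm² × 45.122 cm = 200.34168 cm³.
4.44 has 3 significant figures; 45.122 has 5.
Division/multiplication keeps the fewest: 3 significant figures.
Rounded: 200. cm³.

200. cm³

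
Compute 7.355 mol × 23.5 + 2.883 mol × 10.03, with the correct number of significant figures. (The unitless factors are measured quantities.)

7.355 × 23.5 = 172.8425 → 173 mol (3 s.f., last digit at the 10^0 place).
2.883 × 10.03 = 28.91649 → 28.92 mol (4 s.f., last digit at the 10^-2 place).
Sum: 201.75899 mol; keep the coarser place, 10^0.
Result: 202 mol.

202 mol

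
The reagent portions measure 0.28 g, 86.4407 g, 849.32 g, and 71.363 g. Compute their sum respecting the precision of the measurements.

1007.40 g

0.28 g + 86.4407 g + 849.32 g + 71.363 g = 1007.4037 g.
Addition/subtraction keeps the fewest decimal places: 0.28 → 2 decimal places, 86.4407 → 4 decimal places, 849.32 → 2 decimal places, 71.363 → 3 decimal places; limit is 2.
Rounded to 2 decimal places: 1007.40 g.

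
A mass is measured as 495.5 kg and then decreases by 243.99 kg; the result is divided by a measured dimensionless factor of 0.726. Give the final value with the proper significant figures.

495.5 kg − 243.99 kg = 251.51 kg; the difference is limited to 1 decimal place (4 s.f.).
Carrying full precision, 251.51 ÷ 0.726 = 346.432506887… kg; 0.726 has 3 s.f., so the result keeps min(4, 3) = 3 s.f.
Rounded to 3 significant figures: 346 kg.

346 kg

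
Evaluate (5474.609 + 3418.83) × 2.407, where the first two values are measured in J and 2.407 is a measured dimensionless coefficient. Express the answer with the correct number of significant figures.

5474.609 J + 3418.83 J = 8893.439 J; the sum is limited to 2 decimal places (6 s.f.).
Carrying full precision, 8893.439 × 2.407 = 21406.507673 J; 2.407 has 4 s.f., so the result keeps min(6, 4) = 4 s.f.
Rounded to 4 significant figures: 2.141 × 10^4 J.

2.141 × 10^4 J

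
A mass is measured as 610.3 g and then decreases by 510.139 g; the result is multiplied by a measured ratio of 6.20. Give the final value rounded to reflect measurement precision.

610.3 g − 510.139 g = 100.161 g; the difference is limited to 1 decimal place (4 s.f.).
Carrying full precision, 100.161 × 6.20 = 620.9982 g; 6.20 has 3 s.f., so the result keeps min(4, 3) = 3 s.f.
Rounded to 3 significant figures: 621 g.

621 g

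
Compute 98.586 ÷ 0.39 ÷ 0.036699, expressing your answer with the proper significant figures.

6.9 × 10³

98.586 ÷ 0.39 ÷ 0.036699 = 6888.05186475…
Multiplication/division keeps the fewest significant figures: 98.586 → 5 s.f., 0.39 → 2 s.f., 0.036699 → 5 s.f.; limit is 2.
Rounded to 2 significant figures: 6.9 × 10³.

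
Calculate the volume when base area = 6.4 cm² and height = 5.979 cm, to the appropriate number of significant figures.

volume = 6.4 cm² × 5.979 cm = 38.2656 cm³.
6.4 has 2 significant figures; 5.979 has 4.
Division/multiplication keeps the fewest: 2 significant figures.
Rounded: 38 cm³.

38 cm³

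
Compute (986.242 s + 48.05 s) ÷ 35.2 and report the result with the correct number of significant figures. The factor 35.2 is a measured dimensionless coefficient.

29.4 s

986.242 s + 48.05 s = 1034.292 s; the sum is limited to 2 decimal places (6 s.f.).
Carrying full precision, 1034.292 ÷ 35.2 = 29.3832954545… s; 35.2 has 3 s.f., so the result keeps min(6, 3) = 3 s.f.
Rounded to 3 significant figures: 29.4 s.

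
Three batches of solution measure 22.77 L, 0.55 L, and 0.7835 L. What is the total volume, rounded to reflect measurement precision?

24.10 L

22.77 L + 0.55 L + 0.7835 L = 24.1035 L.
Addition/subtraction keeps the fewest decimal places: 22.77 → 2 decimal places, 0.55 → 2 decimal places, 0.7835 → 4 decimal places; limit is 2.
Rounded to 2 decimal places: 24.10 L.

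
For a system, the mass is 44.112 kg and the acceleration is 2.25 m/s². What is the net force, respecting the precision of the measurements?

99.3 N

net force = 44.112 kg × 2.25 m/s² = 99.252 N.
44.112 has 5 significant figures; 2.25 has 3.
Division/multiplication keeps the fewest: 3 significant figures.
Rounded: 99.3 N.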